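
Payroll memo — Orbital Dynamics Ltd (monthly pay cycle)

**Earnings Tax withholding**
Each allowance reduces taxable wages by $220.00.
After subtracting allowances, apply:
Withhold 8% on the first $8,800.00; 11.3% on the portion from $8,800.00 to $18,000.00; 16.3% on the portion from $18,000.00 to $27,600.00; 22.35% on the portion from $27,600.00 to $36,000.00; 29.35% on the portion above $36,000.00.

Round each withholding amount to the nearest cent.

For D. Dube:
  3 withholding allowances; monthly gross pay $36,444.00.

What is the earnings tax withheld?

$5,137.52

Earnings Tax: taxable = $36,444.00 − 3×$220.00 = $35,784.00
  $3,308.40 + 22.35% × ($35,784.00 − $27,600.00) = $3,308.40 + 22.35% × $8,184.00 = $5,137.52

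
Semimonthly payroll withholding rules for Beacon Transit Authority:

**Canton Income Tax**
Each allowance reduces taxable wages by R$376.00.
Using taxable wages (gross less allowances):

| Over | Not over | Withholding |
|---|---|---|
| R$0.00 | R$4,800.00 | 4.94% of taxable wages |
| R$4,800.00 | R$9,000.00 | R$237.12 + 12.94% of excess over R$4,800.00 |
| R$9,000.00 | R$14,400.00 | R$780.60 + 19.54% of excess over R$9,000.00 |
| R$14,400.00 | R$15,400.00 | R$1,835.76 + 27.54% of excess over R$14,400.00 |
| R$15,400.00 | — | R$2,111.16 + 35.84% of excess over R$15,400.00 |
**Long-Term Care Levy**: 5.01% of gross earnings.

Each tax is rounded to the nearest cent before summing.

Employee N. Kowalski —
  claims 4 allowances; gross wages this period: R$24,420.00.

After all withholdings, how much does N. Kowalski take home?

Canton Income Tax: taxable = R$24,420.00 − 4×R$376.00 = R$22,916.00
  R$2,111.16 + 35.84% × (R$22,916.00 − R$15,400.00) = R$2,111.16 + 35.84% × R$7,516.00 = R$4,804.89
Long-Term Care Levy: 5.01% × R$24,420.00 = R$1,223.44
Total withheld: R$4,804.89 + R$1,223.44 = R$6,028.33
Net pay: R$24,420.00 − R$6,028.33 = R$18,391.67

R$18,391.67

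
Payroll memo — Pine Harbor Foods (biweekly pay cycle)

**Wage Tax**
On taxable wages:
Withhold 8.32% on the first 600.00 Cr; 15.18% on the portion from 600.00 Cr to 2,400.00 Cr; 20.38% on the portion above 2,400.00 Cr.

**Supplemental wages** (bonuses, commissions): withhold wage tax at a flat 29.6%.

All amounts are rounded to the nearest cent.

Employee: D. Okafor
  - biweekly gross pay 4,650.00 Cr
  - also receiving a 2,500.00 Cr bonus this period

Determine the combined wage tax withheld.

1,521.71 Cr

Wage Tax: taxable = 4,650.00 Cr
  323.16 Cr + 20.38% × (4,650.00 Cr − 2,400.00 Cr) = 323.16 Cr + 20.38% × 2,250.00 Cr = 781.71 Cr
Supplemental (29.6% flat on bonus): 29.6% × 2,500.00 Cr = 740.00 Cr
Total wage tax: 781.71 Cr + 740.00 Cr = 1,521.71 Cr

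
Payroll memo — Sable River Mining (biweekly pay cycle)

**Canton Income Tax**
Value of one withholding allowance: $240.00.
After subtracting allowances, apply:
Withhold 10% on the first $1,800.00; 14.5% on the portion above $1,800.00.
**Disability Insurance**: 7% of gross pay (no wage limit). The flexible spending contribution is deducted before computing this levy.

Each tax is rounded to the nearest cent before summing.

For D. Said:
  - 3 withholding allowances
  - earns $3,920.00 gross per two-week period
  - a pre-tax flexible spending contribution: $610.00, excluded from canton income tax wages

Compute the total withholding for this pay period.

$526.25

Canton Income Tax: taxable = $3,920.00 − $610.00 − 3×$240.00 = $2,590.00
  $180.00 + 14.5% × ($2,590.00 − $1,800.00) = $180.00 + 14.5% × $790.00 = $294.55
Disability Insurance: 7% × $3,310.00 = $231.70
Total: $294.55 + $231.70 = $526.25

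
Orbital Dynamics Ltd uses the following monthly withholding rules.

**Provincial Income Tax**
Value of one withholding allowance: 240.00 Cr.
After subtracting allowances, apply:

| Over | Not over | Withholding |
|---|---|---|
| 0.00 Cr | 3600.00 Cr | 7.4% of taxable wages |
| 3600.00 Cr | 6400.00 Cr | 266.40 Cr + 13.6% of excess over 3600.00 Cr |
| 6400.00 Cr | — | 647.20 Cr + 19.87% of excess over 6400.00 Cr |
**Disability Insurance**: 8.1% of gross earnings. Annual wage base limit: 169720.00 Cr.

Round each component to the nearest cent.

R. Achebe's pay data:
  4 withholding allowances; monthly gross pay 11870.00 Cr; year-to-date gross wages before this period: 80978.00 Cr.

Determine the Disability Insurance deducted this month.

Disability Insurance: 8.1% × 11870.00 Cr = 961.47 Cr

961.47 Cr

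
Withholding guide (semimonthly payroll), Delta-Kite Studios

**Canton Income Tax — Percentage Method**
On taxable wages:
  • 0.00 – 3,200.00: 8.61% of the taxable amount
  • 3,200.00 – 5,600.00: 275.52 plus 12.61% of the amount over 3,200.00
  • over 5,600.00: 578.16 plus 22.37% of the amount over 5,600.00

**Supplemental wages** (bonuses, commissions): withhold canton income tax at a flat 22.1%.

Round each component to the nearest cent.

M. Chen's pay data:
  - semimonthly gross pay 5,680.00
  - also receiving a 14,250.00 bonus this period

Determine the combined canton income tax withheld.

3,745.31

Canton Income Tax: taxable = 5,680.00
  578.16 + 22.37% × (5,680.00 − 5,600.00) = 578.16 + 22.37% × 80.00 = 596.06
Supplemental (22.1% flat on bonus): 22.1% × 14,250.00 = 3,149.25
Total canton income tax: 596.06 + 3,149.25 = 3,745.31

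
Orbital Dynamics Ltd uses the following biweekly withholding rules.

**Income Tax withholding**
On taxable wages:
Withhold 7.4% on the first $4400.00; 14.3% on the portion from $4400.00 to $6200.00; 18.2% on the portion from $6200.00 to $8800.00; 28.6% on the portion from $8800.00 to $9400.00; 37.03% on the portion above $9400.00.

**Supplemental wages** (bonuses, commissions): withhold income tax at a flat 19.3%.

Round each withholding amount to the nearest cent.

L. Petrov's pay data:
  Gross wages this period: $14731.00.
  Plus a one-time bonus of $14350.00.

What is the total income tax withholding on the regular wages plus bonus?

$5971.42

Income Tax: taxable = $14731.00
  $1227.80 + 37.03% × ($14731.00 − $9400.00) = $1227.80 + 37.03% × $5331.00 = $3201.87
Supplemental (19.3% flat on bonus): 19.3% × $14350.00 = $2769.55
Total income tax: $3201.87 + $2769.55 = $5971.42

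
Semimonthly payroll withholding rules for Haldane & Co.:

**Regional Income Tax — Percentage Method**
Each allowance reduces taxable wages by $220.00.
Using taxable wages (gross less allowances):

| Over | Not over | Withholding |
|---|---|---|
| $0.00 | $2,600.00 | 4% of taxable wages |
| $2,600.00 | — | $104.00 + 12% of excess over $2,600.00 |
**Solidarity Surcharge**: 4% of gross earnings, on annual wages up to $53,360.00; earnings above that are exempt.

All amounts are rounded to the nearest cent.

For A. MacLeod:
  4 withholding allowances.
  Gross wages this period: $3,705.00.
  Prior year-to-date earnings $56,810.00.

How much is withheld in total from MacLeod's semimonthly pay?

Regional Income Tax: taxable = $3,705.00 − 4×$220.00 = $2,825.00
  $104.00 + 12% × ($2,825.00 − $2,600.00) = $104.00 + 12% × $225.00 = $131.00
Solidarity Surcharge: YTD $56,810.00 ≥ cap $53,360.00 → $0.00
Total: $131.00 + $0.00 = $131.00

$131.00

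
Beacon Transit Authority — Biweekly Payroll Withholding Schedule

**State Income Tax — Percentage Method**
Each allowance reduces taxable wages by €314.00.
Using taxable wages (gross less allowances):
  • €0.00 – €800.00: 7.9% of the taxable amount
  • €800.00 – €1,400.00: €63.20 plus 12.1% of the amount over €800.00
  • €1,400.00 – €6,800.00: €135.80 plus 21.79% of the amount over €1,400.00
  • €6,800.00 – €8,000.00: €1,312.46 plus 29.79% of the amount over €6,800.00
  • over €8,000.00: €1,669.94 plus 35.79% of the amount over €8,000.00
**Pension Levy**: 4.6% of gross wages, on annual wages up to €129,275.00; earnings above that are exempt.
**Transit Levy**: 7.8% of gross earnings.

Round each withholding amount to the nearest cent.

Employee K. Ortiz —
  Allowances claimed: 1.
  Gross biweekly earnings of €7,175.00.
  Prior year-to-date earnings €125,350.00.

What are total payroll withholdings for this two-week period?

€2,070.83

State Income Tax: taxable = €7,175.00 − 1×€314.00 = €6,861.00
  €1,312.46 + 29.79% × (€6,861.00 − €6,800.00) = €1,312.46 + 29.79% × €61.00 = €1,330.63
Pension Levy: cap €129,275.00 − YTD €125,350.00 = €3,925.00 subject; 4.6% × €3,925.00 = €180.55
Transit Levy: 7.8% × €7,175.00 = €559.65
Total: €1,330.63 + €180.55 + €559.65 = €2,070.83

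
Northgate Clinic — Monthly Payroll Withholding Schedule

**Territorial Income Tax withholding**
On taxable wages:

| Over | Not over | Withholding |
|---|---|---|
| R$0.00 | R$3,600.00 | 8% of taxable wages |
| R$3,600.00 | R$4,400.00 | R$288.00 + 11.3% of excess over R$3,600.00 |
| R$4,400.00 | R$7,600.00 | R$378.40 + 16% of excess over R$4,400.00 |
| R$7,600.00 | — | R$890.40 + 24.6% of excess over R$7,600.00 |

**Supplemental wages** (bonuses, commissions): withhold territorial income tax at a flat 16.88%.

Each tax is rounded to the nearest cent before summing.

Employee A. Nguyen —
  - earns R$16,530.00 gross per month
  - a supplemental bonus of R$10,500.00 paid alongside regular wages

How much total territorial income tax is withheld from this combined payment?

R$4,859.58

Territorial Income Tax: taxable = R$16,530.00
  R$890.40 + 24.6% × (R$16,530.00 − R$7,600.00) = R$890.40 + 24.6% × R$8,930.00 = R$3,087.18
Supplemental (16.88% flat on bonus): 16.88% × R$10,500.00 = R$1,772.40
Total territorial income tax: R$3,087.18 + R$1,772.40 = R$4,859.58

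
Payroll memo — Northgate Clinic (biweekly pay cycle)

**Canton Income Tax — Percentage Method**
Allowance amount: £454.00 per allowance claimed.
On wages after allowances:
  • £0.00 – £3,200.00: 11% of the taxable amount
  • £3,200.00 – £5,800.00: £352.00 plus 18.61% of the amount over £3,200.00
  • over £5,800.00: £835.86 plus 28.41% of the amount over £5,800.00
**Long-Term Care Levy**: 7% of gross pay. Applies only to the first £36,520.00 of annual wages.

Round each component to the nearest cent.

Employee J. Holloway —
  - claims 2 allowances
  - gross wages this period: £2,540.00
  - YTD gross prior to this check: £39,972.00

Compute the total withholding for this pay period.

£179.52

Canton Income Tax: taxable = £2,540.00 − 2×£454.00 = £1,632.00
  11% × £1,632.00 = £179.52
Long-Term Care Levy: YTD £39,972.00 ≥ cap £36,520.00 → £0.00
Total: £179.52 + £0.00 = £179.52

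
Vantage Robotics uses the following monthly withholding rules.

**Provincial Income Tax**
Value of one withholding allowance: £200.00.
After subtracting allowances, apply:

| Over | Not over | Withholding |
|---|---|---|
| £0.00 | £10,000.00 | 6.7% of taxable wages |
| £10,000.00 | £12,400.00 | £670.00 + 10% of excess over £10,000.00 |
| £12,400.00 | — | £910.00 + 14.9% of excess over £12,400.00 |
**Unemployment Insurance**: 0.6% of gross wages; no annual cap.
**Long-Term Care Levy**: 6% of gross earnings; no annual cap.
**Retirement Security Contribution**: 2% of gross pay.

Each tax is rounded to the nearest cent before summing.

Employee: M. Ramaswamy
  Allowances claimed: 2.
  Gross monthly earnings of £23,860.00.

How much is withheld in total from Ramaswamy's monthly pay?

£4,609.90

Provincial Income Tax: taxable = £23,860.00 − 2×£200.00 = £23,460.00
  £910.00 + 14.9% × (£23,460.00 − £12,400.00) = £910.00 + 14.9% × £11,060.00 = £2,557.94
Unemployment Insurance: 0.6% × £23,860.00 = £143.16
Long-Term Care Levy: 6% × £23,860.00 = £1,431.60
Retirement Security Contribution: 2% × £23,860.00 = £477.20
Total: £2,557.94 + £143.16 + £1,431.60 + £477.20 = £4,609.90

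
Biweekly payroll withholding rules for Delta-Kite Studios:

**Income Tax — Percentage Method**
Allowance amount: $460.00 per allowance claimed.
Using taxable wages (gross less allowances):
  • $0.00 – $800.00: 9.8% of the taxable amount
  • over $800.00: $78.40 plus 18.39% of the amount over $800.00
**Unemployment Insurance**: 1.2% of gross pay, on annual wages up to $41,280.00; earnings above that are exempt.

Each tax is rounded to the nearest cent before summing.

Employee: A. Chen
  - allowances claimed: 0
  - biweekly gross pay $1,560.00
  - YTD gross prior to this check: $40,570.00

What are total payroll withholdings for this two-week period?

$226.68

Income Tax: taxable = $1,560.00
  $78.40 + 18.39% × ($1,560.00 − $800.00) = $78.40 + 18.39% × $760.00 = $218.16
Unemployment Insurance: cap $41,280.00 − YTD $40,570.00 = $710.00 subject; 1.2% × $710.00 = $8.52
Total: $218.16 + $8.52 = $226.68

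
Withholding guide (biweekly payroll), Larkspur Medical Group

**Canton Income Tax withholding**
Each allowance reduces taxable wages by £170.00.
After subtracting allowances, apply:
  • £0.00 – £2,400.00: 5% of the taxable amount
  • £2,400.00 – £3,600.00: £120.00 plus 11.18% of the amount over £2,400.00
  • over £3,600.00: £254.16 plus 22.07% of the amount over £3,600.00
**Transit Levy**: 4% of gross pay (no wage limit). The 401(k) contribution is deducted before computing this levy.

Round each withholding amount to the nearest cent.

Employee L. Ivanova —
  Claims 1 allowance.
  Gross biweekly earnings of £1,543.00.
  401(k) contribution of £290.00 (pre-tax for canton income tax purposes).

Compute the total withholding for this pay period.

Canton Income Tax: taxable = £1,543.00 − £290.00 − 1×£170.00 = £1,083.00
  5% × £1,083.00 = £54.15
Transit Levy: 4% × £1,253.00 = £50.12
Total: £54.15 + £50.12 = £104.27

£104.27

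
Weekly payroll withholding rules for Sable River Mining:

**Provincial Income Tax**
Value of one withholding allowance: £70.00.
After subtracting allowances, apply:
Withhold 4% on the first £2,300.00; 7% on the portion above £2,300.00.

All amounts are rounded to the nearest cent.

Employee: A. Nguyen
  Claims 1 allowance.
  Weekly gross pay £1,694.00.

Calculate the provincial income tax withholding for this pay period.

Provincial Income Tax: taxable = £1,694.00 − 1×£70.00 = £1,624.00
  4% × £1,624.00 = £64.96

£64.96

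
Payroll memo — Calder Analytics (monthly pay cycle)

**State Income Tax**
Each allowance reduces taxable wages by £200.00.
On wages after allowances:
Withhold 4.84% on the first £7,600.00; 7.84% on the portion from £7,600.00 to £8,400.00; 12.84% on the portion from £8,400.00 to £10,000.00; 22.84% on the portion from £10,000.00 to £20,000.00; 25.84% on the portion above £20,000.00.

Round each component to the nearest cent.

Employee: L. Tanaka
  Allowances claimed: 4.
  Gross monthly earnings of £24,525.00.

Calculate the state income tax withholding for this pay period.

State Income Tax: taxable = £24,525.00 − 4×£200.00 = £23,725.00
  £2,920.00 + 25.84% × (£23,725.00 − £20,000.00) = £2,920.00 + 25.84% × £3,725.00 = £3,882.54

£3,882.54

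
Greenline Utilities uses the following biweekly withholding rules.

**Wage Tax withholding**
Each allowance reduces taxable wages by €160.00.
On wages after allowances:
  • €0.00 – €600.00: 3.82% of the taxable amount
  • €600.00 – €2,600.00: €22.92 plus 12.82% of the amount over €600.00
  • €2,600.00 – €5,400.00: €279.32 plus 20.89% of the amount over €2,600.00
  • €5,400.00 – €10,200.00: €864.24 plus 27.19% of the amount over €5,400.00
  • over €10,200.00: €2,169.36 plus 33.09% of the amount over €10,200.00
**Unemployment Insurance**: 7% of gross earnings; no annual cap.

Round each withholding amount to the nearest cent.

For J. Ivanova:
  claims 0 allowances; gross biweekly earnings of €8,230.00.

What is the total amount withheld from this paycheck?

Wage Tax: taxable = €8,230.00
  €864.24 + 27.19% × (€8,230.00 − €5,400.00) = €864.24 + 27.19% × €2,830.00 = €1,633.72
Unemployment Insurance: 7% × €8,230.00 = €576.10
Total: €1,633.72 + €576.10 = €2,209.82

€2,209.82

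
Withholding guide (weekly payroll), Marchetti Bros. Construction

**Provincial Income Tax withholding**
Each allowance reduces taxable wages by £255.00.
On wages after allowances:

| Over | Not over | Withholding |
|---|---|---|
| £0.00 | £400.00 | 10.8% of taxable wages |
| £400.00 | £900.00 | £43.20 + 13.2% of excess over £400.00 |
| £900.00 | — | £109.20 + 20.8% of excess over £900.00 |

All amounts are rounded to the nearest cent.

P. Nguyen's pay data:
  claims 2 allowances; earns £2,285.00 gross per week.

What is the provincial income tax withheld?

Provincial Income Tax: taxable = £2,285.00 − 2×£255.00 = £1,775.00
  £109.20 + 20.8% × (£1,775.00 − £900.00) = £109.20 + 20.8% × £875.00 = £291.20

£291.20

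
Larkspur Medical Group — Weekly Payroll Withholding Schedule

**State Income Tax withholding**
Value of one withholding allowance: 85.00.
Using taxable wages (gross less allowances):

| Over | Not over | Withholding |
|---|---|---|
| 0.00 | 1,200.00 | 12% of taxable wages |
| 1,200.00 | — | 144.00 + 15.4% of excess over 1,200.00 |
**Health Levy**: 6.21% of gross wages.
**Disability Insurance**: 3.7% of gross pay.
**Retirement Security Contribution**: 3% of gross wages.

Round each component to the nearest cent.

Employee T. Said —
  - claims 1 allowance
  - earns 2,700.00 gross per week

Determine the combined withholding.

State Income Tax: taxable = 2,700.00 − 1×85.00 = 2,615.00
  144.00 + 15.4% × (2,615.00 − 1,200.00) = 144.00 + 15.4% × 1,415.00 = 361.91
Health Levy: 6.21% × 2,700.00 = 167.67
Disability Insurance: 3.7% × 2,700.00 = 99.90
Retirement Security Contribution: 3% × 2,700.00 = 81.00
Total: 361.91 + 167.67 + 99.90 + 81.00 = 710.48

710.48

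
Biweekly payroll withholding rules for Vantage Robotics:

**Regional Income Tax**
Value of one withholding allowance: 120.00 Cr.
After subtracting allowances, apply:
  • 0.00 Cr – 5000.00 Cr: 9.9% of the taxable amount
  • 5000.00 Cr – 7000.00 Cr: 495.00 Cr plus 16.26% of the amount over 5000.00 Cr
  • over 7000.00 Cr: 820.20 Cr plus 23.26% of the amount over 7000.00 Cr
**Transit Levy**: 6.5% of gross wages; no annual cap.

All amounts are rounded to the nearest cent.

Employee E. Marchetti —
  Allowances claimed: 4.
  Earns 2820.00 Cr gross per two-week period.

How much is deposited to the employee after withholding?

2405.04 Cr

Regional Income Tax: taxable = 2820.00 Cr − 4×120.00 Cr = 2340.00 Cr
  9.9% × 2340.00 Cr = 231.66 Cr
Transit Levy: 6.5% × 2820.00 Cr = 183.30 Cr
Total withheld: 231.66 Cr + 183.30 Cr = 414.96 Cr
Net pay: 2820.00 Cr − 414.96 Cr = 2405.04 Cr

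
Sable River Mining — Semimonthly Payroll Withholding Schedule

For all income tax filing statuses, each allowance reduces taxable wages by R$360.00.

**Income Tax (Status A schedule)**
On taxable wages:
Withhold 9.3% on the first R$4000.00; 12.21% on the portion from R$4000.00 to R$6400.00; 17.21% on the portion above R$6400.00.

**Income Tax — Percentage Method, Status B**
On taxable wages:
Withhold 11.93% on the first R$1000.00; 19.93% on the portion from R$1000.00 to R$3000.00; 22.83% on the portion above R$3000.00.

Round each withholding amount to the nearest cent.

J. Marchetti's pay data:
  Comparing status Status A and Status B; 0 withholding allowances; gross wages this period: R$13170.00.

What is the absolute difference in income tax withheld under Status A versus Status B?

R$1009.55

Income Tax (Status A): taxable = R$13170.00
  R$665.04 + 17.21% × (R$13170.00 − R$6400.00) = R$665.04 + 17.21% × R$6770.00 = R$1830.16
Income Tax (Status B): taxable = R$13170.00
  R$517.90 + 22.83% × (R$13170.00 − R$3000.00) = R$517.90 + 22.83% × R$10170.00 = R$2839.71
Difference: |R$1830.16 − R$2839.71| = R$1009.55 (higher under Status B)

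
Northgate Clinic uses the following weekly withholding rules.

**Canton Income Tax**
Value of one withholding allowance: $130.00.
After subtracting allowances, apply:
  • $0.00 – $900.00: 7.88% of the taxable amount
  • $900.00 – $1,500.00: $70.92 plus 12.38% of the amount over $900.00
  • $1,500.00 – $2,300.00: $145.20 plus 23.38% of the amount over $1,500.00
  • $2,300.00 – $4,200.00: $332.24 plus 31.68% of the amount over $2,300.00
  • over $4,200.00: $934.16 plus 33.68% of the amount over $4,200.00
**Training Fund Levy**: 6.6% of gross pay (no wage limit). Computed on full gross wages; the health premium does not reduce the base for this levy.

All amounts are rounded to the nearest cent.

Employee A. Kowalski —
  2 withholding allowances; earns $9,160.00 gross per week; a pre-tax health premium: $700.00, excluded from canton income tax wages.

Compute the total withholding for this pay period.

Canton Income Tax: taxable = $9,160.00 − $700.00 − 2×$130.00 = $8,200.00
  $934.16 + 33.68% × ($8,200.00 − $4,200.00) = $934.16 + 33.68% × $4,000.00 = $2,281.36
Training Fund Levy: 6.6% × $9,160.00 = $604.56
Total: $2,281.36 + $604.56 = $2,885.92

$2,885.92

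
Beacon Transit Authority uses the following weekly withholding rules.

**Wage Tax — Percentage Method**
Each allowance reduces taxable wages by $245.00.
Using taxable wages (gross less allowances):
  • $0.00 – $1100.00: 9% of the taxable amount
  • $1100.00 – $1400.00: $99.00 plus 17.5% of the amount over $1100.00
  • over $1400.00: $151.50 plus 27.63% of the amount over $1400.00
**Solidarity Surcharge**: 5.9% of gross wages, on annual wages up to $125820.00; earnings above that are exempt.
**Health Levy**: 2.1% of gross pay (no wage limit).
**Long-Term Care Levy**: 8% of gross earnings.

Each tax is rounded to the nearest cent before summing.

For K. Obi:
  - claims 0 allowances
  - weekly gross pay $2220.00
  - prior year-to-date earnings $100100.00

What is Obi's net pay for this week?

Wage Tax: taxable = $2220.00
  $151.50 + 27.63% × ($2220.00 − $1400.00) = $151.50 + 27.63% × $820.00 = $378.07
Solidarity Surcharge: 5.9% × $2220.00 = $130.98
Health Levy: 2.1% × $2220.00 = $46.62
Long-Term Care Levy: 8% × $2220.00 = $177.60
Total withheld: $378.07 + $130.98 + $46.62 + $177.60 = $733.27
Net pay: $2220.00 − $733.27 = $1486.73

$1486.73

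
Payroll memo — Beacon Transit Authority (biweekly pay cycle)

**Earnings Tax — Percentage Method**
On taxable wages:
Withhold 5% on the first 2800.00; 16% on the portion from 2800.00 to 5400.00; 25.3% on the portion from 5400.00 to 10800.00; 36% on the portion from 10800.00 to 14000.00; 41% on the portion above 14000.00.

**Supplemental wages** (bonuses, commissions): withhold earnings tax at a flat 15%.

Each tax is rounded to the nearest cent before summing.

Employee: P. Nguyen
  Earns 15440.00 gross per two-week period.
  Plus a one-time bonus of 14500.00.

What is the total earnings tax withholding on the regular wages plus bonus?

5839.60

Earnings Tax: taxable = 15440.00
  3074.20 + 41% × (15440.00 − 14000.00) = 3074.20 + 41% × 1440.00 = 3664.60
Supplemental (15% flat on bonus): 15% × 14500.00 = 2175.00
Total earnings tax: 3664.60 + 2175.00 = 5839.60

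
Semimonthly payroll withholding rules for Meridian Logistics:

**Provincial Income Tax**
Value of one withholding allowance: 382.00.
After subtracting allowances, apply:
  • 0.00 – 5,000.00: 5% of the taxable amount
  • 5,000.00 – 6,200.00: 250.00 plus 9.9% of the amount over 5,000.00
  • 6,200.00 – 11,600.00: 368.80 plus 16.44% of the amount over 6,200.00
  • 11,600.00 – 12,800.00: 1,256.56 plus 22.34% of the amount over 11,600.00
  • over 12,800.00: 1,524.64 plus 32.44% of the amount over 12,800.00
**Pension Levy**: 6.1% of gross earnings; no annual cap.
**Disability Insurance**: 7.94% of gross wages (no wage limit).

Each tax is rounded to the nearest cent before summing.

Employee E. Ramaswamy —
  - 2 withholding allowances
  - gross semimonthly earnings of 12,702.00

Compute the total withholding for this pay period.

Provincial Income Tax: taxable = 12,702.00 − 2×382.00 = 11,938.00
  1,256.56 + 22.34% × (11,938.00 − 11,600.00) = 1,256.56 + 22.34% × 338.00 = 1,332.07
Pension Levy: 6.1% × 12,702.00 = 774.82
Disability Insurance: 7.94% × 12,702.00 = 1,008.54
Total: 1,332.07 + 774.82 + 1,008.54 = 3,115.43

3,115.43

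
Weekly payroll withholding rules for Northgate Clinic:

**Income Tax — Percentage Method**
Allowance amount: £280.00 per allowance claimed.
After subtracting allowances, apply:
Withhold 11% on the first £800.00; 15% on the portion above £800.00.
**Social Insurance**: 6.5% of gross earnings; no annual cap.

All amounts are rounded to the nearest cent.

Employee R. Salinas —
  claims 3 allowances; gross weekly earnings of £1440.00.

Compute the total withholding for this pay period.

£159.60

Income Tax: taxable = £1440.00 − 3×£280.00 = £600.00
  11% × £600.00 = £66.00
Social Insurance: 6.5% × £1440.00 = £93.60
Total: £66.00 + £93.60 = £159.60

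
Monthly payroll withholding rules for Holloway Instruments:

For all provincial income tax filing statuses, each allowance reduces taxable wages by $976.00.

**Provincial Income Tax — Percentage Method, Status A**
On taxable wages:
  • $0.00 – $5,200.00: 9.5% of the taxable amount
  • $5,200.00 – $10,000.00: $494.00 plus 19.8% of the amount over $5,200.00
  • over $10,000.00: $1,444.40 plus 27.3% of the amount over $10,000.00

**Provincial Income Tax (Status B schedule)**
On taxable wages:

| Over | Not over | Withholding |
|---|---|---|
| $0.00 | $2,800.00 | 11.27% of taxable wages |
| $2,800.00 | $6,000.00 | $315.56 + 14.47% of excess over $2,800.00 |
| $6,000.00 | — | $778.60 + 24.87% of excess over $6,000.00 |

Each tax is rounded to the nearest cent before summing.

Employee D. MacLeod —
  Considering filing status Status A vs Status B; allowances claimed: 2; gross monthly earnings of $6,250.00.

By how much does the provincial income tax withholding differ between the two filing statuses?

$124.01

Provincial Income Tax (Status A): taxable = $6,250.00 − 2×$976.00 = $4,298.00
  9.5% × $4,298.00 = $408.31
Provincial Income Tax (Status B): taxable = $6,250.00 − 2×$976.00 = $4,298.00
  $315.56 + 14.47% × ($4,298.00 − $2,800.00) = $315.56 + 14.47% × $1,498.00 = $532.32
Difference: |$408.31 − $532.32| = $124.01 (higher under Status B)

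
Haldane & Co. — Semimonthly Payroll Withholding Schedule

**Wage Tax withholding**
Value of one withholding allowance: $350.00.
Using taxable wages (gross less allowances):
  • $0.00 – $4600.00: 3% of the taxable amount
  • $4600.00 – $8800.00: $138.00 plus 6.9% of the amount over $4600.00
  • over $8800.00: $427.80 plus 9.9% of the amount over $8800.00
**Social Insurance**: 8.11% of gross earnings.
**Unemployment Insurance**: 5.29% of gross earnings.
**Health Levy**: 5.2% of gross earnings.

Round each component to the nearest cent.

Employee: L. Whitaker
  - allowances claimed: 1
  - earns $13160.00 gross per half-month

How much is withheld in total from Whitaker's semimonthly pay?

$3272.55

Wage Tax: taxable = $13160.00 − 1×$350.00 = $12810.00
  $427.80 + 9.9% × ($12810.00 − $8800.00) = $427.80 + 9.9% × $4010.00 = $824.79
Social Insurance: 8.11% × $13160.00 = $1067.28
Unemployment Insurance: 5.29% × $13160.00 = $696.16
Health Levy: 5.2% × $13160.00 = $684.32
Total: $824.79 + $1067.28 + $696.16 + $684.32 = $3272.55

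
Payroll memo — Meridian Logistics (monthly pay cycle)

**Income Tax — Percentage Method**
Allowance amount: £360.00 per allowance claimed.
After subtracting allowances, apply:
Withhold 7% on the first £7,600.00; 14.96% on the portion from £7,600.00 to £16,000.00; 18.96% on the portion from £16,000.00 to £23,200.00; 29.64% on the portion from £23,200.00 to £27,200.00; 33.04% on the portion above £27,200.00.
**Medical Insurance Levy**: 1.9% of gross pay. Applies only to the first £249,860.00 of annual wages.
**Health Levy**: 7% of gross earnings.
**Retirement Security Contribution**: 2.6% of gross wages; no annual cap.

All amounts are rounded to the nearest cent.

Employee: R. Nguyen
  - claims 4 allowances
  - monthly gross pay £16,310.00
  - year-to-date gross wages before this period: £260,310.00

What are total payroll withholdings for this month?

Income Tax: taxable = £16,310.00 − 4×£360.00 = £14,870.00
  £532.00 + 14.96% × (£14,870.00 − £7,600.00) = £532.00 + 14.96% × £7,270.00 = £1,619.59
Medical Insurance Levy: YTD £260,310.00 ≥ cap £249,860.00 → £0.00
Health Levy: 7% × £16,310.00 = £1,141.70
Retirement Security Contribution: 2.6% × £16,310.00 = £424.06
Total: £1,619.59 + £0.00 + £1,141.70 + £424.06 = £3,185.35

£3,185.35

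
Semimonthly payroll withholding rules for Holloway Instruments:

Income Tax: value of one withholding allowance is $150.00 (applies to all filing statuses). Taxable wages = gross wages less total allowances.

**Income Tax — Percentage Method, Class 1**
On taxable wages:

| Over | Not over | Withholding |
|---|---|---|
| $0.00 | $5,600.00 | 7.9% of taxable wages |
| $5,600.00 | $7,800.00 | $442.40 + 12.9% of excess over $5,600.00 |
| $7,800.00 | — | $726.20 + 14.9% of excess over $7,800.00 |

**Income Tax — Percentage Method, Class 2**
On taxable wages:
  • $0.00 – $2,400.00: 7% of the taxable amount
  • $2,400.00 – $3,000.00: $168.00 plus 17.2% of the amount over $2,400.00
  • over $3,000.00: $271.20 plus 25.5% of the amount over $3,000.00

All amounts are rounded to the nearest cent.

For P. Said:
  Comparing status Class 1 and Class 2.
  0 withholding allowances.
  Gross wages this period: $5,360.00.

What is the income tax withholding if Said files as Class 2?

Income Tax (Class 2): taxable = $5,360.00
  $271.20 + 25.5% × ($5,360.00 − $3,000.00) = $271.20 + 25.5% × $2,360.00 = $873.00

$873.00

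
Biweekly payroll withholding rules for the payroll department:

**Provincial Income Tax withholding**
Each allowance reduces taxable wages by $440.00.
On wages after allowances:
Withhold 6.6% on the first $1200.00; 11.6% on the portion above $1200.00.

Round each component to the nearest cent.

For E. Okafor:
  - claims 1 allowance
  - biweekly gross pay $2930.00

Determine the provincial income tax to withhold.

Provincial Income Tax: taxable = $2930.00 − 1×$440.00 = $2490.00
  $79.20 + 11.6% × ($2490.00 − $1200.00) = $79.20 + 11.6% × $1290.00 = $228.84

$228.84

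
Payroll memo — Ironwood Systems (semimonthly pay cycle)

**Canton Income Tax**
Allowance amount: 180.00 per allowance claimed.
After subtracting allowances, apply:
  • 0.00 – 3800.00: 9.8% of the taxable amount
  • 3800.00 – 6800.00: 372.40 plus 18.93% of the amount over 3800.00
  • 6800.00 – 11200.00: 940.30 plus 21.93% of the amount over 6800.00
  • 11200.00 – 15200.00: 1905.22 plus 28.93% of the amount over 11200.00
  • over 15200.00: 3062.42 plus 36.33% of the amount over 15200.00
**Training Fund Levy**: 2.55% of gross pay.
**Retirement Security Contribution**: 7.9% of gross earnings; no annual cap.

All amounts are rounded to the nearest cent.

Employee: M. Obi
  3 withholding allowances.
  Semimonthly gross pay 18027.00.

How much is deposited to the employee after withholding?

12249.89

Canton Income Tax: taxable = 18027.00 − 3×180.00 = 17487.00
  3062.42 + 36.33% × (17487.00 − 15200.00) = 3062.42 + 36.33% × 2287.00 = 3893.29
Training Fund Levy: 2.55% × 18027.00 = 459.69
Retirement Security Contribution: 7.9% × 18027.00 = 1424.13
Total withheld: 3893.29 + 459.69 + 1424.13 = 5777.11
Net pay: 18027.00 − 5777.11 = 12249.89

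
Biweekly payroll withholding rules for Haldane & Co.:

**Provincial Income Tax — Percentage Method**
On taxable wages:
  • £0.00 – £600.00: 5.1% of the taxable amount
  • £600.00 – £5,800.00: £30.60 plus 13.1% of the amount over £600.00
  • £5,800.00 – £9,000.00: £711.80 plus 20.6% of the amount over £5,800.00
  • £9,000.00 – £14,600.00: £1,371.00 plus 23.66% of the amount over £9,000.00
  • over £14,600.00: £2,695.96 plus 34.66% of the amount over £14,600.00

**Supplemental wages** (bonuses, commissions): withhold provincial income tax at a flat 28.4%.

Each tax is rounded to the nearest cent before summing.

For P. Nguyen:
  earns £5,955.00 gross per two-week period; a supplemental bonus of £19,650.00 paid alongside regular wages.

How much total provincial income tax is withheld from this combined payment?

£6,324.33

Provincial Income Tax: taxable = £5,955.00
  £711.80 + 20.6% × (£5,955.00 − £5,800.00) = £711.80 + 20.6% × £155.00 = £743.73
Supplemental (28.4% flat on bonus): 28.4% × £19,650.00 = £5,580.60
Total provincial income tax: £743.73 + £5,580.60 = £6,324.33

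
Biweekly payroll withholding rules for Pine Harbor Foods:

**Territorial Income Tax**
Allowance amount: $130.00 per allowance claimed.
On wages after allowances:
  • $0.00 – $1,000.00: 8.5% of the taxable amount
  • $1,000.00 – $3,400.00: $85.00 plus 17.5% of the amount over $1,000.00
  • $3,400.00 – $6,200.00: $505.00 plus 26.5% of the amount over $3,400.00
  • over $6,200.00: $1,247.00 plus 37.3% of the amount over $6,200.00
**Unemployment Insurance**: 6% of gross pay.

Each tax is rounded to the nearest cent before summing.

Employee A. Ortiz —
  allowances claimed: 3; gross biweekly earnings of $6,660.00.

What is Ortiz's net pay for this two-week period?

$4,987.29

Territorial Income Tax: taxable = $6,660.00 − 3×$130.00 = $6,270.00
  $1,247.00 + 37.3% × ($6,270.00 − $6,200.00) = $1,247.00 + 37.3% × $70.00 = $1,273.11
Unemployment Insurance: 6% × $6,660.00 = $399.60
Total withheld: $1,273.11 + $399.60 = $1,672.71
Net pay: $6,660.00 − $1,672.71 = $4,987.29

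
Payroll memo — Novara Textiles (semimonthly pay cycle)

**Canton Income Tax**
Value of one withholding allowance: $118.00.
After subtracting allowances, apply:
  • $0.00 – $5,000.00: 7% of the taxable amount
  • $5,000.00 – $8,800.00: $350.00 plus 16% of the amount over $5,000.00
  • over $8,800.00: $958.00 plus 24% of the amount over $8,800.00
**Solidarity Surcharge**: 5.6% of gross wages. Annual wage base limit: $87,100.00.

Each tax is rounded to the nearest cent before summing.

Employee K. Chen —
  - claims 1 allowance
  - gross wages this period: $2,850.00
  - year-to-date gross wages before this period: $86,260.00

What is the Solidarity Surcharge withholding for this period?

Solidarity Surcharge: cap $87,100.00 − YTD $86,260.00 = $840.00 subject; 5.6% × $840.00 = $47.04

$47.04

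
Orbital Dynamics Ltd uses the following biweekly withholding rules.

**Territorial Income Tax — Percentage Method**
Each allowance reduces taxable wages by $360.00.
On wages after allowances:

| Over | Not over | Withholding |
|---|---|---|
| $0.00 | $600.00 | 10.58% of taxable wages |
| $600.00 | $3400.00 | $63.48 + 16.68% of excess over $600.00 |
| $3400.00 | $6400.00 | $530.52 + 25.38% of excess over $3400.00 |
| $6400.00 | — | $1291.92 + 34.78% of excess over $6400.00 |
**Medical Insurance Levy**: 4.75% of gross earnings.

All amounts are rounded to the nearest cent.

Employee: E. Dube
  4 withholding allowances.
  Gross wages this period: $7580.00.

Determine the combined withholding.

Territorial Income Tax: taxable = $7580.00 − 4×$360.00 = $6140.00
  $530.52 + 25.38% × ($6140.00 − $3400.00) = $530.52 + 25.38% × $2740.00 = $1225.93
Medical Insurance Levy: 4.75% × $7580.00 = $360.05
Total: $1225.93 + $360.05 = $1585.98

$1585.98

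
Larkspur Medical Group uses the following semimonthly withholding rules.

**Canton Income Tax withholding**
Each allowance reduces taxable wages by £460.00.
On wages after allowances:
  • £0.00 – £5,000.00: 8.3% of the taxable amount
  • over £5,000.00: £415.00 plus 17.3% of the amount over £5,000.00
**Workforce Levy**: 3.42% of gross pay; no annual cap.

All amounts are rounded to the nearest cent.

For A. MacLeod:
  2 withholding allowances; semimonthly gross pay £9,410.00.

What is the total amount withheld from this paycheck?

Canton Income Tax: taxable = £9,410.00 − 2×£460.00 = £8,490.00
  £415.00 + 17.3% × (£8,490.00 − £5,000.00) = £415.00 + 17.3% × £3,490.00 = £1,018.77
Workforce Levy: 3.42% × £9,410.00 = £321.82
Total: £1,018.77 + £321.82 = £1,340.59

£1,340.59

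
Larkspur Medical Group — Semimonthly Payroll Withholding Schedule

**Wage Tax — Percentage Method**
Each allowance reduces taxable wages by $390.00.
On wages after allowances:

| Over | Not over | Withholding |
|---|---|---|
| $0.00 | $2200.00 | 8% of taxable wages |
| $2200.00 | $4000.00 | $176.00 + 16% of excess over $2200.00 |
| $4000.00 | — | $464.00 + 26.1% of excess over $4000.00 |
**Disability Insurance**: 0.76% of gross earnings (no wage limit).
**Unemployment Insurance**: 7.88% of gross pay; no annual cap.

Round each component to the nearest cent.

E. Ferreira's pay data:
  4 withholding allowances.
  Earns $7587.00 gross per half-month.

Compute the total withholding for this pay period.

$1648.57

Wage Tax: taxable = $7587.00 − 4×$390.00 = $6027.00
  $464.00 + 26.1% × ($6027.00 − $4000.00) = $464.00 + 26.1% × $2027.00 = $993.05
Disability Insurance: 0.76% × $7587.00 = $57.66
Unemployment Insurance: 7.88% × $7587.00 = $597.86
Total: $993.05 + $57.66 + $597.86 = $1648.57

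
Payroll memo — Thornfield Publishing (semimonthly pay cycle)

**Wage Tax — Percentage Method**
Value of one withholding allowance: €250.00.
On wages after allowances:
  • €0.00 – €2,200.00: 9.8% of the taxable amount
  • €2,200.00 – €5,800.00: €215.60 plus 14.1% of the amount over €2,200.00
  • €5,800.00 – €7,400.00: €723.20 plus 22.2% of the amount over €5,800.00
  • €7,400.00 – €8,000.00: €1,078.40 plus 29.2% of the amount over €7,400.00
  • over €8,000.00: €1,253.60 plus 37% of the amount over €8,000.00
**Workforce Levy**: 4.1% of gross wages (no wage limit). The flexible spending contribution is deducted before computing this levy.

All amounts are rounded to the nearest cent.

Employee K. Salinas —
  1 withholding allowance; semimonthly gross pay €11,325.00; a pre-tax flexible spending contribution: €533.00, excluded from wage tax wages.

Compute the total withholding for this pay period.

Wage Tax: taxable = €11,325.00 − €533.00 − 1×€250.00 = €10,542.00
  €1,253.60 + 37% × (€10,542.00 − €8,000.00) = €1,253.60 + 37% × €2,542.00 = €2,194.14
Workforce Levy: 4.1% × €10,792.00 = €442.47
Total: €2,194.14 + €442.47 = €2,636.61

€2,636.61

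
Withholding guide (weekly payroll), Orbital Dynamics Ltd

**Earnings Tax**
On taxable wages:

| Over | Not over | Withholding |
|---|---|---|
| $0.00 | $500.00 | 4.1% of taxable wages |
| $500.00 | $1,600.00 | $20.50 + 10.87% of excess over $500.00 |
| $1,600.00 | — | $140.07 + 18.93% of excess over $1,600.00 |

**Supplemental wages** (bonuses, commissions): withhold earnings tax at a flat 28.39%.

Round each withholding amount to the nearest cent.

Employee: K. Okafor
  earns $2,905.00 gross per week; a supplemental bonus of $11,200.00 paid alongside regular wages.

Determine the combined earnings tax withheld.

$3,566.79

Earnings Tax: taxable = $2,905.00
  $140.07 + 18.93% × ($2,905.00 − $1,600.00) = $140.07 + 18.93% × $1,305.00 = $387.11
Supplemental (28.39% flat on bonus): 28.39% × $11,200.00 = $3,179.68
Total earnings tax: $387.11 + $3,179.68 = $3,566.79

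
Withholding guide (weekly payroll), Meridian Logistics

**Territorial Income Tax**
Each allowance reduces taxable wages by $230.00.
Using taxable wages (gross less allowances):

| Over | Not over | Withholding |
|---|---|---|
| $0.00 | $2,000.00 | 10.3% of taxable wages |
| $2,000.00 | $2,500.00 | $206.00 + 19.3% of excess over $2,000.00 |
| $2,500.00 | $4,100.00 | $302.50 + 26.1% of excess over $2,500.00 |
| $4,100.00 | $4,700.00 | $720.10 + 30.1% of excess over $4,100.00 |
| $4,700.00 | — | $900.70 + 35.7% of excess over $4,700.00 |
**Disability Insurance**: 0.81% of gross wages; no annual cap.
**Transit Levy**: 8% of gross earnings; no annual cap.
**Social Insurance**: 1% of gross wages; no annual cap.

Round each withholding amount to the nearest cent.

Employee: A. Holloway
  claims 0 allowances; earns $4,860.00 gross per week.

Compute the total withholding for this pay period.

$1,434.59

Territorial Income Tax: taxable = $4,860.00
  $900.70 + 35.7% × ($4,860.00 − $4,700.00) = $900.70 + 35.7% × $160.00 = $957.82
Disability Insurance: 0.81% × $4,860.00 = $39.37
Transit Levy: 8% × $4,860.00 = $388.80
Social Insurance: 1% × $4,860.00 = $48.60
Total: $957.82 + $39.37 + $388.80 + $48.60 = $1,434.59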